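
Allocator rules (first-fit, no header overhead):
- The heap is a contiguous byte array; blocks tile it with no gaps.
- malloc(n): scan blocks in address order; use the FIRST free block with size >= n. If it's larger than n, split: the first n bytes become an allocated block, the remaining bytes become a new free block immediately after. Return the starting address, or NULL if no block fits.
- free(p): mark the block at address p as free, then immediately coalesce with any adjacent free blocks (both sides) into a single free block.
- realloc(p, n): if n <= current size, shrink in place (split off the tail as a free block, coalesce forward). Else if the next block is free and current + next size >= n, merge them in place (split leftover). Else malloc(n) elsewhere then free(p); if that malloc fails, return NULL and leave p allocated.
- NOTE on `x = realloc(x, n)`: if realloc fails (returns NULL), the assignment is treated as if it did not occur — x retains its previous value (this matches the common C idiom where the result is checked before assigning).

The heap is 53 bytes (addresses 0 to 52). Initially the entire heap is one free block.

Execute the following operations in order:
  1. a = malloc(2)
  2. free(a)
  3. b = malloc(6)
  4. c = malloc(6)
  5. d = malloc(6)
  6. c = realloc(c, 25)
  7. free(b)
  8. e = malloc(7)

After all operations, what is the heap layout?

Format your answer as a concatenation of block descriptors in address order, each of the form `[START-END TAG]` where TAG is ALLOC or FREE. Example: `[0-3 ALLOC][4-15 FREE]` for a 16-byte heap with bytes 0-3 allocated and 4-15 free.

Answer: [0-6 ALLOC][7-11 FREE][12-17 ALLOC][18-42 ALLOC][43-52 FREE]

Derivation:
Op 1: a = malloc(2) -> a = 0; heap: [0-1 ALLOC][2-52 FREE]
Op 2: free(a) -> (freed a); heap: [0-52 FREE]
Op 3: b = malloc(6) -> b = 0; heap: [0-5 ALLOC][6-52 FREE]
Op 4: c = malloc(6) -> c = 6; heap: [0-5 ALLOC][6-11 ALLOC][12-52 FREE]
Op 5: d = malloc(6) -> d = 12; heap: [0-5 ALLOC][6-11 ALLOC][12-17 ALLOC][18-52 FREE]
Op 6: c = realloc(c, 25) -> c = 18; heap: [0-5 ALLOC][6-11 FREE][12-17 ALLOC][18-42 ALLOC][43-52 FREE]
Op 7: free(b) -> (freed b); heap: [0-11 FREE][12-17 ALLOC][18-42 ALLOC][43-52 FREE]
Op 8: e = malloc(7) -> e = 0; heap: [0-6 ALLOC][7-11 FREE][12-17 ALLOC][18-42 ALLOC][43-52 FREE]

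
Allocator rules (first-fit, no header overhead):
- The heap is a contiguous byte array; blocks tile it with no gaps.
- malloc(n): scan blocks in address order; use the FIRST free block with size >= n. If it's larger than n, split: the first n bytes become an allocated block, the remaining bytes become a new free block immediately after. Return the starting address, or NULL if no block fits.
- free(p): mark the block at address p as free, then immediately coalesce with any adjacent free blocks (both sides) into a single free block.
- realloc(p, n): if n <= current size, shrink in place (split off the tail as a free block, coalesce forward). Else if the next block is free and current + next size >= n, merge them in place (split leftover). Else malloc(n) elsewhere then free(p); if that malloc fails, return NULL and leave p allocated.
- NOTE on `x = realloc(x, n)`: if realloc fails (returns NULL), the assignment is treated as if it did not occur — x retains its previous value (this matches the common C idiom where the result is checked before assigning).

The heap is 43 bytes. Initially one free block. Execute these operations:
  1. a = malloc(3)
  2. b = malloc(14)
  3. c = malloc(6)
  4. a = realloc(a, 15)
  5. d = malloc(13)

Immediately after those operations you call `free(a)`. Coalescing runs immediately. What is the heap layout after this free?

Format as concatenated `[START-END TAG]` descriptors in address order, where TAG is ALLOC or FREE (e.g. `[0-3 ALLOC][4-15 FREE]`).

Answer: [0-2 FREE][3-16 ALLOC][17-22 ALLOC][23-42 FREE]

Derivation:
Op 1: a = malloc(3) -> a = 0; heap: [0-2 ALLOC][3-42 FREE]
Op 2: b = malloc(14) -> b = 3; heap: [0-2 ALLOC][3-16 ALLOC][17-42 FREE]
Op 3: c = malloc(6) -> c = 17; heap: [0-2 ALLOC][3-16 ALLOC][17-22 ALLOC][23-42 FREE]
Op 4: a = realloc(a, 15) -> a = 23; heap: [0-2 FREE][3-16 ALLOC][17-22 ALLOC][23-37 ALLOC][38-42 FREE]
Op 5: d = malloc(13) -> d = NULL; heap: [0-2 FREE][3-16 ALLOC][17-22 ALLOC][23-37 ALLOC][38-42 FREE]
free(a): a = 23 -> block [23-37 ALLOC]; mark free, coalesce with adjacent free neighbors -> [0-2 FREE][3-16 ALLOC][17-22 ALLOC][23-42 FREE]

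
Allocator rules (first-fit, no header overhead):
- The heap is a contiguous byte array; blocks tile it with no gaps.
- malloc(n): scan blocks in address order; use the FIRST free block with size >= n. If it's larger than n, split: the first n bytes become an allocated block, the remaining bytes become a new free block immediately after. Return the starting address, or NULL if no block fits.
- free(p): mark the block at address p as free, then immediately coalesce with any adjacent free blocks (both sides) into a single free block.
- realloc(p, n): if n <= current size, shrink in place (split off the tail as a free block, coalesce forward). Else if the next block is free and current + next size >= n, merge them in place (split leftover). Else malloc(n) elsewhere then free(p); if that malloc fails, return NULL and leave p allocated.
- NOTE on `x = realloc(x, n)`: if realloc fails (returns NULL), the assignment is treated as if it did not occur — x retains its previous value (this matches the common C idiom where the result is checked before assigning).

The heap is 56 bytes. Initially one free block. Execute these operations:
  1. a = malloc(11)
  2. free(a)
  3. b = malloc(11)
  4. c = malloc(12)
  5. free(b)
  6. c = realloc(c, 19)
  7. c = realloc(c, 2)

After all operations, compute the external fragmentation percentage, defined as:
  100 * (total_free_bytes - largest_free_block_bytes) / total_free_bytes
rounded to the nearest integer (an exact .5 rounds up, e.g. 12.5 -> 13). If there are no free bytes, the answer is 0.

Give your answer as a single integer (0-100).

Answer: 20

Derivation:
Op 1: a = malloc(11) -> a = 0; heap: [0-10 ALLOC][11-55 FREE]
Op 2: free(a) -> (freed a); heap: [0-55 FREE]
Op 3: b = malloc(11) -> b = 0; heap: [0-10 ALLOC][11-55 FREE]
Op 4: c = malloc(12) -> c = 11; heap: [0-10 ALLOC][11-22 ALLOC][23-55 FREE]
Op 5: free(b) -> (freed b); heap: [0-10 FREE][11-22 ALLOC][23-55 FREE]
Op 6: c = realloc(c, 19) -> c = 11; heap: [0-10 FREE][11-29 ALLOC][30-55 FREE]
Op 7: c = realloc(c, 2) -> c = 11; heap: [0-10 FREE][11-12 ALLOC][13-55 FREE]
Free blocks: [11 43] total_free=54 largest=43 -> 100*(54-43)/54 = 1100/54 ≈ 20.370 -> rounds to 20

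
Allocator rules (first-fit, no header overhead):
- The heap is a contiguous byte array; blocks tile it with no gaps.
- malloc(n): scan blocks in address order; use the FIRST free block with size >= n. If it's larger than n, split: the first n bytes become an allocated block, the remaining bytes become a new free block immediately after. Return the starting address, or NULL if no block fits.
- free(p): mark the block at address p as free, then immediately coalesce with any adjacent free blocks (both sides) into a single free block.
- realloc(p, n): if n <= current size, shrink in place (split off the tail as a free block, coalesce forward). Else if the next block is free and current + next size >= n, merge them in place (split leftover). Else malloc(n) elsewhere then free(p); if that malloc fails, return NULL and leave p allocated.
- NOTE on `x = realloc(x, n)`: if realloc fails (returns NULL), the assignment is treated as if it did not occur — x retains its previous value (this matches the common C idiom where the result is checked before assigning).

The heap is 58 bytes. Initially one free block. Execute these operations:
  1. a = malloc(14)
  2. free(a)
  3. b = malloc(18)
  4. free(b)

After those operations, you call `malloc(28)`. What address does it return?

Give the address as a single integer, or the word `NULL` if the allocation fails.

Op 1: a = malloc(14) -> a = 0; heap: [0-13 ALLOC][14-57 FREE]
Op 2: free(a) -> (freed a); heap: [0-57 FREE]
Op 3: b = malloc(18) -> b = 0; heap: [0-17 ALLOC][18-57 FREE]
Op 4: free(b) -> (freed b); heap: [0-57 FREE]
malloc(28): first-fit scan over [0-57 FREE] -> 0

Answer: 0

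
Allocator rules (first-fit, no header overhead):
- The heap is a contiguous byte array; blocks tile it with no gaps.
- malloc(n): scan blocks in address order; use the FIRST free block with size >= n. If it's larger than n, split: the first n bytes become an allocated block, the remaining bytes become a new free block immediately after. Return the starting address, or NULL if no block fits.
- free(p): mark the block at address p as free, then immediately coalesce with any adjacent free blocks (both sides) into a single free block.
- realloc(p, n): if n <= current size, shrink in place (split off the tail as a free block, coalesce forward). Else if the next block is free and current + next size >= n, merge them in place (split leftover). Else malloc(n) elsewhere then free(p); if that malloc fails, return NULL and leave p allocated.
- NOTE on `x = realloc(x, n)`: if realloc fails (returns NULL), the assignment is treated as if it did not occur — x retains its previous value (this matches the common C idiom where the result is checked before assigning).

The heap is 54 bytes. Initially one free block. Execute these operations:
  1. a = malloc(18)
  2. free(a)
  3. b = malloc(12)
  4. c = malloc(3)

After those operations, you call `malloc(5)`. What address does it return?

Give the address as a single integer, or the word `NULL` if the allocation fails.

Answer: 15

Derivation:
Op 1: a = malloc(18) -> a = 0; heap: [0-17 ALLOC][18-53 FREE]
Op 2: free(a) -> (freed a); heap: [0-53 FREE]
Op 3: b = malloc(12) -> b = 0; heap: [0-11 ALLOC][12-53 FREE]
Op 4: c = malloc(3) -> c = 12; heap: [0-11 ALLOC][12-14 ALLOC][15-53 FREE]
malloc(5): first-fit scan over [0-11 ALLOC][12-14 ALLOC][15-53 FREE] -> 15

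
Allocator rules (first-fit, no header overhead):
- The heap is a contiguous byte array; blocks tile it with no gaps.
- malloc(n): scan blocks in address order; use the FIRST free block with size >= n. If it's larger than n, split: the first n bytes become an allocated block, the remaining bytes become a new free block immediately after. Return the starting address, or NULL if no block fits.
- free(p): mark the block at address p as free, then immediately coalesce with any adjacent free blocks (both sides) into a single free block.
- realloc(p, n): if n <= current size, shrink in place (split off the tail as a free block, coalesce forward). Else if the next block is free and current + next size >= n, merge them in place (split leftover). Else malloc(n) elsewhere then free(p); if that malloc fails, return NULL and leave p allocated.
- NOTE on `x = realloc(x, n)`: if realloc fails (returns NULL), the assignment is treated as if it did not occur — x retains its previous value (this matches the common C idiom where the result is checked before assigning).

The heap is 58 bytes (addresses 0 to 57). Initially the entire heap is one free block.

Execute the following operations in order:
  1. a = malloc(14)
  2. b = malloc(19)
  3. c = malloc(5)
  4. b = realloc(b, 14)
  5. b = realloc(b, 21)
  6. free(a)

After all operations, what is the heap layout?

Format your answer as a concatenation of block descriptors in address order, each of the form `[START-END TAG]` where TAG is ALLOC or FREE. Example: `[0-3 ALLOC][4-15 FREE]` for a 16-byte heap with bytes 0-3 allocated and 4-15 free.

Answer: [0-13 FREE][14-27 ALLOC][28-32 FREE][33-37 ALLOC][38-57 FREE]

Derivation:
Op 1: a = malloc(14) -> a = 0; heap: [0-13 ALLOC][14-57 FREE]
Op 2: b = malloc(19) -> b = 14; heap: [0-13 ALLOC][14-32 ALLOC][33-57 FREE]
Op 3: c = malloc(5) -> c = 33; heap: [0-13 ALLOC][14-32 ALLOC][33-37 ALLOC][38-57 FREE]
Op 4: b = realloc(b, 14) -> b = 14; heap: [0-13 ALLOC][14-27 ALLOC][28-32 FREE][33-37 ALLOC][38-57 FREE]
Op 5: b = realloc(b, 21) -> NULL (b unchanged); heap: [0-13 ALLOC][14-27 ALLOC][28-32 FREE][33-37 ALLOC][38-57 FREE]
Op 6: free(a) -> (freed a); heap: [0-13 FREE][14-27 ALLOC][28-32 FREE][33-37 ALLOC][38-57 FREE]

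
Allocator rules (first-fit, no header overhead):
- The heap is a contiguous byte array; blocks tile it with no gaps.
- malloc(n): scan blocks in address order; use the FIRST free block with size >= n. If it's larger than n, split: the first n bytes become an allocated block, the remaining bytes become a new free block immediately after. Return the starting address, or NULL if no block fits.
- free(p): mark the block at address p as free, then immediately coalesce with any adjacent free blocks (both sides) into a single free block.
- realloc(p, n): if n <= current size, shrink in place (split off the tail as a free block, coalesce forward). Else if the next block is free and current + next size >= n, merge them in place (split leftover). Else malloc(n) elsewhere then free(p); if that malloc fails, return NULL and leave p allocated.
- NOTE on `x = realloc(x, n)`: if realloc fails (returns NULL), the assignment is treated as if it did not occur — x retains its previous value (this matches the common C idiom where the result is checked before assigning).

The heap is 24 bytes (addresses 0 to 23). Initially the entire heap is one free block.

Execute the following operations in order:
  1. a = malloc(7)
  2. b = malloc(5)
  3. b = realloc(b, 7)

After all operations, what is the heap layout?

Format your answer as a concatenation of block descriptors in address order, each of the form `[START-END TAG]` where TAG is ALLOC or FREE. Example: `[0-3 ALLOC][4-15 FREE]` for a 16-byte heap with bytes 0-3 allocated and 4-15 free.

Answer: [0-6 ALLOC][7-13 ALLOC][14-23 FREE]

Derivation:
Op 1: a = malloc(7) -> a = 0; heap: [0-6 ALLOC][7-23 FREE]
Op 2: b = malloc(5) -> b = 7; heap: [0-6 ALLOC][7-11 ALLOC][12-23 FREE]
Op 3: b = realloc(b, 7) -> b = 7; heap: [0-6 ALLOC][7-13 ALLOC][14-23 FREE]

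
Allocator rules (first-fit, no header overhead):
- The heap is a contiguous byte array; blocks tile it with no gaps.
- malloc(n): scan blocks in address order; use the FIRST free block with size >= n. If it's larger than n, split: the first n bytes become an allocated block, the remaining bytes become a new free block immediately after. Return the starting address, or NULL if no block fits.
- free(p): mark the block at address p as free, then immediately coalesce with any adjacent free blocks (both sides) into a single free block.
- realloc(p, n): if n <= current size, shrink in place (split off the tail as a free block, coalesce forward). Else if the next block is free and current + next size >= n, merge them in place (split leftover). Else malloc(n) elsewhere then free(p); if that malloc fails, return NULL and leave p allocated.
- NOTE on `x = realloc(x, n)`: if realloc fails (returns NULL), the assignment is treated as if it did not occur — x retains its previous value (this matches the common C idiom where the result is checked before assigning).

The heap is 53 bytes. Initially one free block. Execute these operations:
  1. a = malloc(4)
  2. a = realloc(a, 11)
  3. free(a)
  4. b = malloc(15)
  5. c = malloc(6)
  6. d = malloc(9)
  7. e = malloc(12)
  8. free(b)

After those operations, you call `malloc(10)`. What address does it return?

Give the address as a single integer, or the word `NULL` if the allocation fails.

Answer: 0

Derivation:
Op 1: a = malloc(4) -> a = 0; heap: [0-3 ALLOC][4-52 FREE]
Op 2: a = realloc(a, 11) -> a = 0; heap: [0-10 ALLOC][11-52 FREE]
Op 3: free(a) -> (freed a); heap: [0-52 FREE]
Op 4: b = malloc(15) -> b = 0; heap: [0-14 ALLOC][15-52 FREE]
Op 5: c = malloc(6) -> c = 15; heap: [0-14 ALLOC][15-20 ALLOC][21-52 FREE]
Op 6: d = malloc(9) -> d = 21; heap: [0-14 ALLOC][15-20 ALLOC][21-29 ALLOC][30-52 FREE]
Op 7: e = malloc(12) -> e = 30; heap: [0-14 ALLOC][15-20 ALLOC][21-29 ALLOC][30-41 ALLOC][42-52 FREE]
Op 8: free(b) -> (freed b); heap: [0-14 FREE][15-20 ALLOC][21-29 ALLOC][30-41 ALLOC][42-52 FREE]
malloc(10): first-fit scan over [0-14 FREE][15-20 ALLOC][21-29 ALLOC][30-41 ALLOC][42-52 FREE] -> 0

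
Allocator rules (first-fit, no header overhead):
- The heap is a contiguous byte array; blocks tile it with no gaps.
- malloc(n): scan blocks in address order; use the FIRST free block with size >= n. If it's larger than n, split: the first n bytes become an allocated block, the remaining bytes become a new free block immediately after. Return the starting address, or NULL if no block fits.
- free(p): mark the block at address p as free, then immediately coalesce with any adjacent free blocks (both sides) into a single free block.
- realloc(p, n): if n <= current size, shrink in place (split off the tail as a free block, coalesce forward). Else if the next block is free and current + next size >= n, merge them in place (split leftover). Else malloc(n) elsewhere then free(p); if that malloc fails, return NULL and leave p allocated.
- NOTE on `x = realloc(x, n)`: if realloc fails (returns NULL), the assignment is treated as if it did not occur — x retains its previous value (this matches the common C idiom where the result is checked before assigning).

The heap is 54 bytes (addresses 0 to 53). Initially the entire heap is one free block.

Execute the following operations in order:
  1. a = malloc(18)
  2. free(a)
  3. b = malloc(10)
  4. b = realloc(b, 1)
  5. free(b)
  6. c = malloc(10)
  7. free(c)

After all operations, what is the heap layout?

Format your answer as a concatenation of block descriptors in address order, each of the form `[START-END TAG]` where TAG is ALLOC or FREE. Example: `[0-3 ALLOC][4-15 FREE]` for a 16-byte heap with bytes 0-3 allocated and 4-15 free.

Op 1: a = malloc(18) -> a = 0; heap: [0-17 ALLOC][18-53 FREE]
Op 2: free(a) -> (freed a); heap: [0-53 FREE]
Op 3: b = malloc(10) -> b = 0; heap: [0-9 ALLOC][10-53 FREE]
Op 4: b = realloc(b, 1) -> b = 0; heap: [0-0 ALLOC][1-53 FREE]
Op 5: free(b) -> (freed b); heap: [0-53 FREE]
Op 6: c = malloc(10) -> c = 0; heap: [0-9 ALLOC][10-53 FREE]
Op 7: free(c) -> (freed c); heap: [0-53 FREE]

Answer: [0-53 FREE]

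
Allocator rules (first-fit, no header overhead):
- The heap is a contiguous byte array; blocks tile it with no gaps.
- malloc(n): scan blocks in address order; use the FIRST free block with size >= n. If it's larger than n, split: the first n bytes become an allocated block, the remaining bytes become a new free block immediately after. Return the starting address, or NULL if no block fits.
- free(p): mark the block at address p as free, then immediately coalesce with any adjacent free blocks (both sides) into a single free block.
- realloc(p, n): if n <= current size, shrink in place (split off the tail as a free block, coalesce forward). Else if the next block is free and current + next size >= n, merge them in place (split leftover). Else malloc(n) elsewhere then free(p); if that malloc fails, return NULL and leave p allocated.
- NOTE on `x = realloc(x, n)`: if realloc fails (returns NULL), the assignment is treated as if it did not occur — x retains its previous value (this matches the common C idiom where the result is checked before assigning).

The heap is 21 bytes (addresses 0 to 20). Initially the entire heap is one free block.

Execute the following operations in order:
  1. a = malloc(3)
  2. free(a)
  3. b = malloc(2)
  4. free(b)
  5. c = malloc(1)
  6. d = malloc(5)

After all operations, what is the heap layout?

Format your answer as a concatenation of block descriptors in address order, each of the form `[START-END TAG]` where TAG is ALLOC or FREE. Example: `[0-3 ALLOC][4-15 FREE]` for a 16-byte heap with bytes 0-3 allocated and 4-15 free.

Op 1: a = malloc(3) -> a = 0; heap: [0-2 ALLOC][3-20 FREE]
Op 2: free(a) -> (freed a); heap: [0-20 FREE]
Op 3: b = malloc(2) -> b = 0; heap: [0-1 ALLOC][2-20 FREE]
Op 4: free(b) -> (freed b); heap: [0-20 FREE]
Op 5: c = malloc(1) -> c = 0; heap: [0-0 ALLOC][1-20 FREE]
Op 6: d = malloc(5) -> d = 1; heap: [0-0 ALLOC][1-5 ALLOC][6-20 FREE]

Answer: [0-0 ALLOC][1-5 ALLOC][6-20 FREE]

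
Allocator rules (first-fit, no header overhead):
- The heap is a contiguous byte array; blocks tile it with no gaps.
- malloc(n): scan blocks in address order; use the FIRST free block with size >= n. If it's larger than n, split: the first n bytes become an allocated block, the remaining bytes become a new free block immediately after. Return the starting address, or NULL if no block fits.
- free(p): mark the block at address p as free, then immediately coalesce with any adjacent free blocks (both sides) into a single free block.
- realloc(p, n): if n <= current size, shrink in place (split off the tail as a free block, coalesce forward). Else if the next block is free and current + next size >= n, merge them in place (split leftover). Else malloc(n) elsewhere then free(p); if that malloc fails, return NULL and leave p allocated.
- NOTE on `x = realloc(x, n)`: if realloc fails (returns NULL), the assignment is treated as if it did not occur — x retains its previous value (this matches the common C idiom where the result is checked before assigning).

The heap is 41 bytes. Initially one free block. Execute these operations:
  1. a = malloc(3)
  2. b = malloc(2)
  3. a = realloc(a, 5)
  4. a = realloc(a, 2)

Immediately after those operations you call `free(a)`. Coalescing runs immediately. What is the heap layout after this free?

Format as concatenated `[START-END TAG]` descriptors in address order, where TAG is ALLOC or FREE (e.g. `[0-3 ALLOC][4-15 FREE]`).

Answer: [0-2 FREE][3-4 ALLOC][5-40 FREE]

Derivation:
Op 1: a = malloc(3) -> a = 0; heap: [0-2 ALLOC][3-40 FREE]
Op 2: b = malloc(2) -> b = 3; heap: [0-2 ALLOC][3-4 ALLOC][5-40 FREE]
Op 3: a = realloc(a, 5) -> a = 5; heap: [0-2 FREE][3-4 ALLOC][5-9 ALLOC][10-40 FREE]
Op 4: a = realloc(a, 2) -> a = 5; heap: [0-2 FREE][3-4 ALLOC][5-6 ALLOC][7-40 FREE]
free(a): a = 5 -> block [5-6 ALLOC]; mark free, coalesce with adjacent free neighbors -> [0-2 FREE][3-4 ALLOC][5-40 FREE]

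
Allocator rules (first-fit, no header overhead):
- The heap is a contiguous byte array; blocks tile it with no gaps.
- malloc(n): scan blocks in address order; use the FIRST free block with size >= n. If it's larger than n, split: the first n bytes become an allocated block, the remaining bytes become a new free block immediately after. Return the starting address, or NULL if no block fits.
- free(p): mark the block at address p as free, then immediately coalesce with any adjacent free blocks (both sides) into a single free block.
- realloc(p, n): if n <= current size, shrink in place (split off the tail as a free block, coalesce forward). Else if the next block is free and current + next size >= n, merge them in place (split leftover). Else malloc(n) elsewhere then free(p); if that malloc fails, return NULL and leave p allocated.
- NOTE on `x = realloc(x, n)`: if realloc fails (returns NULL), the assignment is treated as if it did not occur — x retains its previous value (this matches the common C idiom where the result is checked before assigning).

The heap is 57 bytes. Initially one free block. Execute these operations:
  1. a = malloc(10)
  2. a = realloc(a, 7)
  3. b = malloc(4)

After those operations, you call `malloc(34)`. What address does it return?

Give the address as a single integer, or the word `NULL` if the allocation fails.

Answer: 11

Derivation:
Op 1: a = malloc(10) -> a = 0; heap: [0-9 ALLOC][10-56 FREE]
Op 2: a = realloc(a, 7) -> a = 0; heap: [0-6 ALLOC][7-56 FREE]
Op 3: b = malloc(4) -> b = 7; heap: [0-6 ALLOC][7-10 ALLOC][11-56 FREE]
malloc(34): first-fit scan over [0-6 ALLOC][7-10 ALLOC][11-56 FREE] -> 11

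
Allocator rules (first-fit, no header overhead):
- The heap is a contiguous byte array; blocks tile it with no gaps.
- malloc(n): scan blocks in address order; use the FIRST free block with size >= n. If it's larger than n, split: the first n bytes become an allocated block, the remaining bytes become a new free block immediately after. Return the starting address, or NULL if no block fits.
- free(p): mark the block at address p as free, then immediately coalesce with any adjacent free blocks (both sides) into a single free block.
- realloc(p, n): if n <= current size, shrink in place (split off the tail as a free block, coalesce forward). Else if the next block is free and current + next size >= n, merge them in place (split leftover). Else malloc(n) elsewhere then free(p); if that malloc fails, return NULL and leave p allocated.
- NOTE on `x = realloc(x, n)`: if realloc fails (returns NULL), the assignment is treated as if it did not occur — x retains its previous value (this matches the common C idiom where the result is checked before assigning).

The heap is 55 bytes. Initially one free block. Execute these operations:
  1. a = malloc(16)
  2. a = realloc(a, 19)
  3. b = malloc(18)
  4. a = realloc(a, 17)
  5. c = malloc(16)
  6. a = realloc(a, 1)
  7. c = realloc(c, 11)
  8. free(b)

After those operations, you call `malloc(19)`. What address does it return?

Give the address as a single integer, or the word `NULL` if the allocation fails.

Op 1: a = malloc(16) -> a = 0; heap: [0-15 ALLOC][16-54 FREE]
Op 2: a = realloc(a, 19) -> a = 0; heap: [0-18 ALLOC][19-54 FREE]
Op 3: b = malloc(18) -> b = 19; heap: [0-18 ALLOC][19-36 ALLOC][37-54 FREE]
Op 4: a = realloc(a, 17) -> a = 0; heap: [0-16 ALLOC][17-18 FREE][19-36 ALLOC][37-54 FREE]
Op 5: c = malloc(16) -> c = 37; heap: [0-16 ALLOC][17-18 FREE][19-36 ALLOC][37-52 ALLOC][53-54 FREE]
Op 6: a = realloc(a, 1) -> a = 0; heap: [0-0 ALLOC][1-18 FREE][19-36 ALLOC][37-52 ALLOC][53-54 FREE]
Op 7: c = realloc(c, 11) -> c = 37; heap: [0-0 ALLOC][1-18 FREE][19-36 ALLOC][37-47 ALLOC][48-54 FREE]
Op 8: free(b) -> (freed b); heap: [0-0 ALLOC][1-36 FREE][37-47 ALLOC][48-54 FREE]
malloc(19): first-fit scan over [0-0 ALLOC][1-36 FREE][37-47 ALLOC][48-54 FREE] -> 1

Answer: 1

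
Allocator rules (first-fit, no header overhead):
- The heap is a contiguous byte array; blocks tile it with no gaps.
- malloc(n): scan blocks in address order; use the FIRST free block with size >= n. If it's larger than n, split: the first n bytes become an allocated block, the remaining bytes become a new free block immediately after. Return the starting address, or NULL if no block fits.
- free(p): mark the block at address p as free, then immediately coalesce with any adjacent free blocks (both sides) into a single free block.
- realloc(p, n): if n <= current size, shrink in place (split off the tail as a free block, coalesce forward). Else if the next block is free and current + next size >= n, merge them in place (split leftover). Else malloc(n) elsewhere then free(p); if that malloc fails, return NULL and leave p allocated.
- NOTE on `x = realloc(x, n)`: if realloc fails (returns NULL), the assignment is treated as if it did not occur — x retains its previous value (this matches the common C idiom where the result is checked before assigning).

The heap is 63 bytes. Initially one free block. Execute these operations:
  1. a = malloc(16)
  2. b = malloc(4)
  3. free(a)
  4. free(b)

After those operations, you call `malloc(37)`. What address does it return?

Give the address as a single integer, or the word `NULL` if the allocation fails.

Op 1: a = malloc(16) -> a = 0; heap: [0-15 ALLOC][16-62 FREE]
Op 2: b = malloc(4) -> b = 16; heap: [0-15 ALLOC][16-19 ALLOC][20-62 FREE]
Op 3: free(a) -> (freed a); heap: [0-15 FREE][16-19 ALLOC][20-62 FREE]
Op 4: free(b) -> (freed b); heap: [0-62 FREE]
malloc(37): first-fit scan over [0-62 FREE] -> 0

Answer: 0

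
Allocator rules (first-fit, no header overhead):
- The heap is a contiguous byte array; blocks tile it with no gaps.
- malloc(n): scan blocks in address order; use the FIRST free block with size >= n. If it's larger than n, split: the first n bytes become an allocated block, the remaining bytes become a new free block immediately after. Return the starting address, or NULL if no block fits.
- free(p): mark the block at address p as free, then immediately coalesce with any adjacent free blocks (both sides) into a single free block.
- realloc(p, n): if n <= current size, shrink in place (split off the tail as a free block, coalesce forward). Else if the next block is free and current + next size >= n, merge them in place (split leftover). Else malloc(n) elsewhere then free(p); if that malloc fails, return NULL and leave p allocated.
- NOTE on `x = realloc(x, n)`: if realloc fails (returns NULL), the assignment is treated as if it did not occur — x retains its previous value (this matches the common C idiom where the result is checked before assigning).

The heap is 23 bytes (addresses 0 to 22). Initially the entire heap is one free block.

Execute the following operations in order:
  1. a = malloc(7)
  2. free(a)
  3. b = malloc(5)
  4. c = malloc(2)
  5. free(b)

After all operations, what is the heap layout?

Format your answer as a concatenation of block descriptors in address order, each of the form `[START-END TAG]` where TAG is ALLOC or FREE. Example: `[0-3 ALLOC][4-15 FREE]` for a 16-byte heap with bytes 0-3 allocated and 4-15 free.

Op 1: a = malloc(7) -> a = 0; heap: [0-6 ALLOC][7-22 FREE]
Op 2: free(a) -> (freed a); heap: [0-22 FREE]
Op 3: b = malloc(5) -> b = 0; heap: [0-4 ALLOC][5-22 FREE]
Op 4: c = malloc(2) -> c = 5; heap: [0-4 ALLOC][5-6 ALLOC][7-22 FREE]
Op 5: free(b) -> (freed b); heap: [0-4 FREE][5-6 ALLOC][7-22 FREE]

Answer: [0-4 FREE][5-6 ALLOC][7-22 FREE]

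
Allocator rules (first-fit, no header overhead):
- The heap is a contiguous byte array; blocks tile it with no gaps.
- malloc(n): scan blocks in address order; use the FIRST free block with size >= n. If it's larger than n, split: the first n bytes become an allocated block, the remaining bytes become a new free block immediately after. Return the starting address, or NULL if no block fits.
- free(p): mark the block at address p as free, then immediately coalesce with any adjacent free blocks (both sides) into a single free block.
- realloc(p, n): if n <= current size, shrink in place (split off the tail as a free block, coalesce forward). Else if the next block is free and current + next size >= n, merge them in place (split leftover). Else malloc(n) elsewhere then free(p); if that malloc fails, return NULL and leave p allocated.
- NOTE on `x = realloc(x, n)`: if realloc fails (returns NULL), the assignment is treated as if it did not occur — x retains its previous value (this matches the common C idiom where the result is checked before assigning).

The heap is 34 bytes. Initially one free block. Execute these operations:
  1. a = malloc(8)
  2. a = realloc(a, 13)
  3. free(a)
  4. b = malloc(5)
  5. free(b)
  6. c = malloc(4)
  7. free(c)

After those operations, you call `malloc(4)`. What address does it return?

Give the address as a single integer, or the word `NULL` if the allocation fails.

Op 1: a = malloc(8) -> a = 0; heap: [0-7 ALLOC][8-33 FREE]
Op 2: a = realloc(a, 13) -> a = 0; heap: [0-12 ALLOC][13-33 FREE]
Op 3: free(a) -> (freed a); heap: [0-33 FREE]
Op 4: b = malloc(5) -> b = 0; heap: [0-4 ALLOC][5-33 FREE]
Op 5: free(b) -> (freed b); heap: [0-33 FREE]
Op 6: c = malloc(4) -> c = 0; heap: [0-3 ALLOC][4-33 FREE]
Op 7: free(c) -> (freed c); heap: [0-33 FREE]
malloc(4): first-fit scan over [0-33 FREE] -> 0

Answer: 0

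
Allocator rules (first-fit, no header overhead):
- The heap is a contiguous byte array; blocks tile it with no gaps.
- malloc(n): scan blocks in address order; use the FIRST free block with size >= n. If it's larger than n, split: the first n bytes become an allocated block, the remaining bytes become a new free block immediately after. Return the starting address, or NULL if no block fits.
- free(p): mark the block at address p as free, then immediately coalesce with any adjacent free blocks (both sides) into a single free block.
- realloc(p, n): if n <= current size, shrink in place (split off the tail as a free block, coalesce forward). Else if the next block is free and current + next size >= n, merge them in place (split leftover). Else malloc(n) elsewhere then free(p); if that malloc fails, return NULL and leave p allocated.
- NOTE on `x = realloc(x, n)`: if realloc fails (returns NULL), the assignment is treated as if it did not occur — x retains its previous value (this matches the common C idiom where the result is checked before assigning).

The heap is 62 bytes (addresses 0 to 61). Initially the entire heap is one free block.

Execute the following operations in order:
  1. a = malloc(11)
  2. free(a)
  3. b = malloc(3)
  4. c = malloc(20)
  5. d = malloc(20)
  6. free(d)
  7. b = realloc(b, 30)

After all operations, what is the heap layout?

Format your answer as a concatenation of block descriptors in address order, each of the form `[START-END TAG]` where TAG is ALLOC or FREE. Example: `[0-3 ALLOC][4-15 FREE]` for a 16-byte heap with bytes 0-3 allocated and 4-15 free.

Op 1: a = malloc(11) -> a = 0; heap: [0-10 ALLOC][11-61 FREE]
Op 2: free(a) -> (freed a); heap: [0-61 FREE]
Op 3: b = malloc(3) -> b = 0; heap: [0-2 ALLOC][3-61 FREE]
Op 4: c = malloc(20) -> c = 3; heap: [0-2 ALLOC][3-22 ALLOC][23-61 FREE]
Op 5: d = malloc(20) -> d = 23; heap: [0-2 ALLOC][3-22 ALLOC][23-42 ALLOC][43-61 FREE]
Op 6: free(d) -> (freed d); heap: [0-2 ALLOC][3-22 ALLOC][23-61 FREE]
Op 7: b = realloc(b, 30) -> b = 23; heap: [0-2 FREE][3-22 ALLOC][23-52 ALLOC][53-61 FREE]

Answer: [0-2 FREE][3-22 ALLOC][23-52 ALLOC][53-61 FREE]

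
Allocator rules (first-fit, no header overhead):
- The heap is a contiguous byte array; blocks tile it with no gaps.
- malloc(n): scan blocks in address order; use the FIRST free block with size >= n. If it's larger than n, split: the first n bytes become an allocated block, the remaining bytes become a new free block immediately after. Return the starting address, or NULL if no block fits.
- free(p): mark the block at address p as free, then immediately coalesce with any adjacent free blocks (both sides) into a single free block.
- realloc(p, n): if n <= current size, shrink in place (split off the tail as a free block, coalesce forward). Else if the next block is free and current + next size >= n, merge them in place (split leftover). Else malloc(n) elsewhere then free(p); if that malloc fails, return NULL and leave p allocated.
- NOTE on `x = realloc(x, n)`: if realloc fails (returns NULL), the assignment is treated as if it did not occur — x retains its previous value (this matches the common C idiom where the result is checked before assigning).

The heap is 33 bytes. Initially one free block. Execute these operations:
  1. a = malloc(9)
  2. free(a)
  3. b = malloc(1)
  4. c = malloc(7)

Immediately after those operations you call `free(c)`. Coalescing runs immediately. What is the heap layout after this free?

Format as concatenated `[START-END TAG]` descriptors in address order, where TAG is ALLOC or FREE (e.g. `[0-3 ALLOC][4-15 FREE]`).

Op 1: a = malloc(9) -> a = 0; heap: [0-8 ALLOC][9-32 FREE]
Op 2: free(a) -> (freed a); heap: [0-32 FREE]
Op 3: b = malloc(1) -> b = 0; heap: [0-0 ALLOC][1-32 FREE]
Op 4: c = malloc(7) -> c = 1; heap: [0-0 ALLOC][1-7 ALLOC][8-32 FREE]
free(c): c = 1 -> block [1-7 ALLOC]; mark free, coalesce with adjacent free neighbors -> [0-0 ALLOC][1-32 FREE]

Answer: [0-0 ALLOC][1-32 FREE]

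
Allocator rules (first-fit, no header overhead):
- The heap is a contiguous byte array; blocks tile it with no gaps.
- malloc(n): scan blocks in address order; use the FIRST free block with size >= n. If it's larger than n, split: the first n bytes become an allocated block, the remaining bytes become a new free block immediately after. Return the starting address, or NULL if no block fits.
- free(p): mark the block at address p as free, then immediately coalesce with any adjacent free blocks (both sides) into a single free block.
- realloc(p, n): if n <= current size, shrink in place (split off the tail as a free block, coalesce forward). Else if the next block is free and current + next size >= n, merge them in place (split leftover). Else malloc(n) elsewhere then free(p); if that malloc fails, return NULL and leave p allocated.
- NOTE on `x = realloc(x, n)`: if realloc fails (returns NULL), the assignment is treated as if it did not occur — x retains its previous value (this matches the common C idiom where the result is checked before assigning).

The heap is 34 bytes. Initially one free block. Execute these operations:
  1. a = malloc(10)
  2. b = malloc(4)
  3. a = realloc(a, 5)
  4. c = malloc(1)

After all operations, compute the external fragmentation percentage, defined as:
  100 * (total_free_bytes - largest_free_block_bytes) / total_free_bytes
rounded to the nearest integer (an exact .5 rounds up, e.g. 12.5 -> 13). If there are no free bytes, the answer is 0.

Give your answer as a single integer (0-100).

Answer: 17

Derivation:
Op 1: a = malloc(10) -> a = 0; heap: [0-9 ALLOC][10-33 FREE]
Op 2: b = malloc(4) -> b = 10; heap: [0-9 ALLOC][10-13 ALLOC][14-33 FREE]
Op 3: a = realloc(a, 5) -> a = 0; heap: [0-4 ALLOC][5-9 FREE][10-13 ALLOC][14-33 FREE]
Op 4: c = malloc(1) -> c = 5; heap: [0-4 ALLOC][5-5 ALLOC][6-9 FREE][10-13 ALLOC][14-33 FREE]
Free blocks: [4 20] total_free=24 largest=20 -> 100*(24-20)/24 = 400/24 ≈ 16.667 -> rounds to 17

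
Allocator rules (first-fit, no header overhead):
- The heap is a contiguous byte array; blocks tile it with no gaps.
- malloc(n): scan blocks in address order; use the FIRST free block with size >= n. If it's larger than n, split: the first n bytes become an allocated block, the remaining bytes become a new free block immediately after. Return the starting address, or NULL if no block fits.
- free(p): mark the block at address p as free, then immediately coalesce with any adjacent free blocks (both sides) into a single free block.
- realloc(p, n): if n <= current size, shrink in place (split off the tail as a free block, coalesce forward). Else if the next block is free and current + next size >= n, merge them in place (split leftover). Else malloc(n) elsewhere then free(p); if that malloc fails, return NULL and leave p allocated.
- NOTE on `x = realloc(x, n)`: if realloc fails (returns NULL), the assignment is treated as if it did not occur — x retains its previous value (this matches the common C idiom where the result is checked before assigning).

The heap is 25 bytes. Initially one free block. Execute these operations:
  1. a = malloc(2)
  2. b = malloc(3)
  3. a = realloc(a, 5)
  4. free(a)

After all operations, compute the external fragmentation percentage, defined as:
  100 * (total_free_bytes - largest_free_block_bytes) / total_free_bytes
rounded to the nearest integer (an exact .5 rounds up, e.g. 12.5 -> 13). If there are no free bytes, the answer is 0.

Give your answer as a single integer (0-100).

Answer: 9

Derivation:
Op 1: a = malloc(2) -> a = 0; heap: [0-1 ALLOC][2-24 FREE]
Op 2: b = malloc(3) -> b = 2; heap: [0-1 ALLOC][2-4 ALLOC][5-24 FREE]
Op 3: a = realloc(a, 5) -> a = 5; heap: [0-1 FREE][2-4 ALLOC][5-9 ALLOC][10-24 FREE]
Op 4: free(a) -> (freed a); heap: [0-1 FREE][2-4 ALLOC][5-24 FREE]
Free blocks: [2 20] total_free=22 largest=20 -> 100*(22-20)/22 = 200/22 ≈ 9.091 -> rounds to 9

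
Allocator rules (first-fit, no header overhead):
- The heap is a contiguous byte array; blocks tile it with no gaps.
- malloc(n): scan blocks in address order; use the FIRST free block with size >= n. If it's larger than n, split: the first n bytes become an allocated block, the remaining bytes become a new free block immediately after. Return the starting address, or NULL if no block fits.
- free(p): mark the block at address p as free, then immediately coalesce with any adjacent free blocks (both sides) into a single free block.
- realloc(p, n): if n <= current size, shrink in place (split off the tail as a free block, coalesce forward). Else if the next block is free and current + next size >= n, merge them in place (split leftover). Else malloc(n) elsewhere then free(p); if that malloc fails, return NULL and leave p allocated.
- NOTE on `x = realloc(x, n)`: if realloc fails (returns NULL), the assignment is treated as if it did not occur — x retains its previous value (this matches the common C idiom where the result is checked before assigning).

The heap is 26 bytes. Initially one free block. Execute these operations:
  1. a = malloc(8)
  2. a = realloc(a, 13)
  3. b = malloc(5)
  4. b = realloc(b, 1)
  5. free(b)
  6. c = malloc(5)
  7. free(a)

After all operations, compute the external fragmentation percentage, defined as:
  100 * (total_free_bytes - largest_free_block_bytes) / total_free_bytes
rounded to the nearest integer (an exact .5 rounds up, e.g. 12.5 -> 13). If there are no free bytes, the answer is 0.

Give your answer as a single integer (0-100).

Op 1: a = malloc(8) -> a = 0; heap: [0-7 ALLOC][8-25 FREE]
Op 2: a = realloc(a, 13) -> a = 0; heap: [0-12 ALLOC][13-25 FREE]
Op 3: b = malloc(5) -> b = 13; heap: [0-12 ALLOC][13-17 ALLOC][18-25 FREE]
Op 4: b = realloc(b, 1) -> b = 13; heap: [0-12 ALLOC][13-13 ALLOC][14-25 FREE]
Op 5: free(b) -> (freed b); heap: [0-12 ALLOC][13-25 FREE]
Op 6: c = malloc(5) -> c = 13; heap: [0-12 ALLOC][13-17 ALLOC][18-25 FREE]
Op 7: free(a) -> (freed a); heap: [0-12 FREE][13-17 ALLOC][18-25 FREE]
Free blocks: [13 8] total_free=21 largest=13 -> 100*(21-13)/21 = 800/21 ≈ 38.095 -> rounds to 38

Answer: 38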